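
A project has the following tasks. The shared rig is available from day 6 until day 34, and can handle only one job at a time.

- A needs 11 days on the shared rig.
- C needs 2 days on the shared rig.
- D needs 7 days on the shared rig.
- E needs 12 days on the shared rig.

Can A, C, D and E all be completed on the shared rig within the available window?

The shared rig window is 34 − 6 = 28 days.
Running back to back, the jobs need 11 + 2 + 7 + 12 = 32 days on the shared rig.
Since 32 > 28, they cannot all fit.

No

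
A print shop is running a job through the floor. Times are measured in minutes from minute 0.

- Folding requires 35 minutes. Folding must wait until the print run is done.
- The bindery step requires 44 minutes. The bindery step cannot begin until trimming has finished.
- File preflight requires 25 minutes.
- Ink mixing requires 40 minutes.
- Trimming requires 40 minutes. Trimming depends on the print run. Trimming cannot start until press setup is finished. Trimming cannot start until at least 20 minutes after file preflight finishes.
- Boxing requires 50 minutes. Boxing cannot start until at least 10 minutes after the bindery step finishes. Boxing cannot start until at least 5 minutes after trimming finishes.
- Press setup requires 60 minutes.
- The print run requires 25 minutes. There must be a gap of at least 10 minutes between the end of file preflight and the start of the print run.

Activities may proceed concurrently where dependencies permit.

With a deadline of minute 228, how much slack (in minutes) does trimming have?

24

Press setup can start immediately at minute 0; it finishes at minute 60.
File preflight has no prerequisites, so it starts at minute 0 and finishes at minute 25.
The print run waits on file preflight (finishes minute 25, plus 10-minute gap → minute 35), so it starts at minute 35 and finishes at 35 + 25 = minute 60.
Trimming cannot start until the print run (finishes minute 60); press setup (finishes minute 60); file preflight (finishes minute 25, plus 20-minute gap → minute 45). The controlling bound is minute 60, so trimming finishes at 60 + 40 = minute 100.

Working backward from the deadline:
To finish by minute 228, boxing (duration 50) must start no later than minute 178.
The bindery step must finish before boxing (must start by minute 178, minus 10-minute gap → minute 168). With a 44-minute duration, the bindery step must start by 168 − 44 = minute 124.
Trimming has several dependents: the bindery step (must start by minute 124); boxing (must start by minute 178, minus 5-minute gap → minute 173). The earliest of those limits is minute 124, so trimming must start by 124 − 40 = minute 84.
So trimming can start as early as minute 60 and as late as minute 84, giving 84 − 60 = 24 minutes of slack.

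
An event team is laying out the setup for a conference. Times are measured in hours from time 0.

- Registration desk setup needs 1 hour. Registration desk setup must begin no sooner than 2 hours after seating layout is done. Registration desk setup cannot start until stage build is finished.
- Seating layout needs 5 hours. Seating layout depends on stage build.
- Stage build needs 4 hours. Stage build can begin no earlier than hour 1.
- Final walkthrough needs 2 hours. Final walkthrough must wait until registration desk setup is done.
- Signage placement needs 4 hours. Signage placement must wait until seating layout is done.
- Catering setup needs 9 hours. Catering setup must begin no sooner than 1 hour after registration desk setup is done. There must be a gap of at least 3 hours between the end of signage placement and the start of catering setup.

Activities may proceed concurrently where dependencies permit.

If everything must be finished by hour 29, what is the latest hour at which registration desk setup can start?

Catering setup must finish by hour 29; it takes 9 hours, so it must start by 29 − 9 = hour 20.
Final walkthrough has no dependents, so it just needs to finish by hour 29. Starting by 29 − 2 = hour 27 achieves that.
Registration desk setup must finish in time for catering setup (must start by hour 20, minus 1-hour gap → hour 19); final walkthrough (must start by hour 27). The tightest is hour 19, so registration desk setup must start by 19 − 1 = hour 18.

18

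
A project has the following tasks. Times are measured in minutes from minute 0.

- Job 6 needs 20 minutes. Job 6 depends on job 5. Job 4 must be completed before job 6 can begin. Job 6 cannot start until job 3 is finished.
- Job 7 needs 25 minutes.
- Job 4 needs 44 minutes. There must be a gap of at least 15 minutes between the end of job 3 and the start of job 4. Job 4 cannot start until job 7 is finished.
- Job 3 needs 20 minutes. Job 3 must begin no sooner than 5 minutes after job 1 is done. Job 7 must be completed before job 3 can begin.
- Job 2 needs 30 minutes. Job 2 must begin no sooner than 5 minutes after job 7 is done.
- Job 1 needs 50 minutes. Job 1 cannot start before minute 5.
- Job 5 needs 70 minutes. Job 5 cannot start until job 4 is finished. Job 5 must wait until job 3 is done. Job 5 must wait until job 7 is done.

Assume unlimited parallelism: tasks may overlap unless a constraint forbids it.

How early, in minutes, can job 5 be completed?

209

Job 7 has no prerequisites, so it starts at minute 0 and finishes at minute 25.
After its own release at minute 5, job 1 can start at minute 5 and finishes at minute 55.
Job 3 cannot start until job 1 (finishes minute 55, plus 5-minute gap → minute 60); job 7 (finishes minute 25). The controlling bound is minute 60, so job 3 finishes at 60 + 20 = minute 80.
Job 4 needs all of job 3 (finishes minute 80, plus 15-minute gap → minute 95); job 7 (finishes minute 25). That puts its earliest start at minute 95; it finishes at 95 + 44 = minute 139.
For job 5: job 4 (finishes minute 139); job 3 (finishes minute 80); job 7 (finishes minute 25). Taking the maximum gives a start of minute 139, and it finishes at 139 + 70 = minute 209.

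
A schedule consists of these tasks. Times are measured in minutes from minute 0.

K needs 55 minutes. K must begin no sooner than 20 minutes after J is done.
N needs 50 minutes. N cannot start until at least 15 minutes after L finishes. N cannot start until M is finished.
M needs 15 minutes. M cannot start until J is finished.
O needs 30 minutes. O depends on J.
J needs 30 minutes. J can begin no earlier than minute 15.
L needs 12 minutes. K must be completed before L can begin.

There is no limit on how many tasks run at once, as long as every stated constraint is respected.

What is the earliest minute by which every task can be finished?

After its own release at minute 15, J can start at minute 15 and finishes at minute 45.
O waits on J (finishes minute 45), so it starts at minute 45 and finishes at 45 + 30 = minute 75.
After J (finishes minute 45), M can start at minute 45 and finishes at minute 60.
K cannot begin until J (finishes minute 45, plus 20-minute gap → minute 65). It runs from minute 65 to 65 + 55 = minute 120.
After K (finishes minute 120), L can start at minute 120 and finishes at minute 132.
N needs all of L (finishes minute 132, plus 15-minute gap → minute 147); M (finishes minute 60). That puts its earliest start at minute 147; it finishes at 147 + 50 = minute 197.
All tasks are finished once the last one completes. Finish times: J at 45, K at 120, L at 132, M at 60, N at 197, O at 75. The latest is minute 197.

197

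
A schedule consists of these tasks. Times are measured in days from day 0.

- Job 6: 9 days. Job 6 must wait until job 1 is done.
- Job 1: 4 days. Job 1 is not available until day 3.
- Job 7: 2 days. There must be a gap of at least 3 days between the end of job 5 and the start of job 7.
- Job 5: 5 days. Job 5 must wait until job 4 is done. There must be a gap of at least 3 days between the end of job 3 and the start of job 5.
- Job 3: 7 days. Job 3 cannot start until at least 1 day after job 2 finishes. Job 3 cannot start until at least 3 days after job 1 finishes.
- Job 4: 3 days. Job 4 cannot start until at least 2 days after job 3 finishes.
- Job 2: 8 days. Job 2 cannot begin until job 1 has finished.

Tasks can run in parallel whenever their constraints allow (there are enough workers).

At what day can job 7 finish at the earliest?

38

Job 1 waits on its own release at day 3, so it starts at day 3 and finishes at 3 + 4 = day 7.
Job 2 cannot begin until job 1 (finishes day 7). It runs from day 7 to 7 + 8 = day 15.
Job 3 cannot start until job 2 (finishes day 15, plus 1-day gap → day 16); job 1 (finishes day 7, plus 3-day gap → day 10). The controlling bound is day 16, so job 3 finishes at 16 + 7 = day 23.
Job 4 waits on job 3 (finishes day 23, plus 2-day gap → day 25), so it starts at day 25 and finishes at 25 + 3 = day 28.
Job 5 needs all of job 4 (finishes day 28); job 3 (finishes day 23, plus 3-day gap → day 26). That puts its earliest start at day 28; it finishes at 28 + 5 = day 33.
Job 7 waits on job 5 (finishes day 33, plus 3-day gap → day 36), so it starts at day 36 and finishes at 36 + 2 = day 38.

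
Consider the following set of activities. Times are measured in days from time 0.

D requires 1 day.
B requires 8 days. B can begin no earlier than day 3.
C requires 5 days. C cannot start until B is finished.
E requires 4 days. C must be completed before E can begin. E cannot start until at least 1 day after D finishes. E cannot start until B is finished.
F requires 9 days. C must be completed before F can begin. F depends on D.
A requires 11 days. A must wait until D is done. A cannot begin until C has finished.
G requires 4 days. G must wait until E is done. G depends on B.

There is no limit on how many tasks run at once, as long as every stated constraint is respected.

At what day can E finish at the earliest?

20

D can start immediately at day 0; it finishes at day 1.
B waits on its own release at day 3, so it starts at day 3 and finishes at 3 + 8 = day 11.
C cannot begin until B (finishes day 11). It runs from day 11 to 11 + 5 = day 16.
E has to wait for C (finishes day 16); D (finishes day 1, plus 1-day gap → day 2); B (finishes day 11). The latest of these is day 16, so E runs day 16 to 16 + 4 = day 20.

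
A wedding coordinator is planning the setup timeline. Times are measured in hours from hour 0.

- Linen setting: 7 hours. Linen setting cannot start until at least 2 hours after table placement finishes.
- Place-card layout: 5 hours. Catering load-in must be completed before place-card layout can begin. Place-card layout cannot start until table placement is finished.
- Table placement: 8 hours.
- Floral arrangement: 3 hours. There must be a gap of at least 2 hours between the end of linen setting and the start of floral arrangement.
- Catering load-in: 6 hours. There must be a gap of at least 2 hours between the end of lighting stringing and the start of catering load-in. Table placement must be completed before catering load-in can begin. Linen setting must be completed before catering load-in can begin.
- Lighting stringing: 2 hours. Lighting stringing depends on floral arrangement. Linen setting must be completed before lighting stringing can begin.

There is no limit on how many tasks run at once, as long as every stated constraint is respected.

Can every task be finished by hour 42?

Nothing blocks table placement, so it runs from hour 0 to hour 8.
Linen setting cannot begin until table placement (finishes hour 8, plus 2-hour gap → hour 10). It runs from hour 10 to 10 + 7 = hour 17.
After linen setting (finishes hour 17, plus 2-hour gap → hour 19), floral arrangement can start at hour 19 and finishes at hour 22.
Lighting stringing cannot start until floral arrangement (finishes hour 22); linen setting (finishes hour 17). The controlling bound is hour 22, so lighting stringing finishes at 22 + 2 = hour 24.
Catering load-in needs all of lighting stringing (finishes hour 24, plus 2-hour gap → hour 26); table placement (finishes hour 8); linen setting (finishes hour 17). That puts its earliest start at hour 26; it finishes at 26 + 6 = hour 32.
Place-card layout cannot start until catering load-in (finishes hour 32); table placement (finishes hour 8). The controlling bound is hour 32, so place-card layout finishes at 32 + 5 = hour 37.
Every task is finished by hour 37, which is no later than the deadline of 42, so the schedule is feasible.

Yes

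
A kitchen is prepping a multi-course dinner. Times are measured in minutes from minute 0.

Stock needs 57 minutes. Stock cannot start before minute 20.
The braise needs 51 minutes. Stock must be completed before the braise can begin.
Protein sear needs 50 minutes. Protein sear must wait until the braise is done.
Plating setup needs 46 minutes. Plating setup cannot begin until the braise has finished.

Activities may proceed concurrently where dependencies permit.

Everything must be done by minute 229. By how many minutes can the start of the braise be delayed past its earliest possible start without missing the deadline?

Stock waits on its own release at minute 20, so it starts at minute 20 and finishes at 20 + 57 = minute 77.
After stock (finishes minute 77), the braise can start at minute 77 and finishes at minute 128.

Working backward from the deadline:
Protein sear must finish by minute 229; it takes 50 minutes, so it must start by 229 − 50 = minute 179.
Plating setup has no dependents, so it just needs to finish by minute 229. Starting by 229 − 46 = minute 183 achieves that.
The braise has several dependents: protein sear (must start by minute 179); plating setup (must start by minute 183). The earliest of those limits is minute 179, so the braise must start by 179 − 51 = minute 128.
So the braise can start as early as minute 77 and as late as minute 128, giving 128 − 77 = 51 minutes of slack.

51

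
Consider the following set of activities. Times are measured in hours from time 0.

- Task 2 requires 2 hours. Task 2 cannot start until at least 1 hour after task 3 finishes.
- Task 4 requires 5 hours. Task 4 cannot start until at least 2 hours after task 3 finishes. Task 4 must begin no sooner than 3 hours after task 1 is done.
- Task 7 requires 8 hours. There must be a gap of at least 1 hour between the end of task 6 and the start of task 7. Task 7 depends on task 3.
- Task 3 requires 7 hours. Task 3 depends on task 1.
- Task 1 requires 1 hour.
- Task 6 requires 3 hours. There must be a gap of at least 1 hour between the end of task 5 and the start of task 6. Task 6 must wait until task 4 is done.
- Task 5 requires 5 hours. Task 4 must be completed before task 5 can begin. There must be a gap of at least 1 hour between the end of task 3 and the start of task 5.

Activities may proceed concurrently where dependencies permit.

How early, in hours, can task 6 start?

Nothing blocks task 1, so it runs from hour 0 to hour 1.
After task 1 (finishes hour 1), task 3 can start at hour 1 and finishes at hour 8.
For task 4: task 3 (finishes hour 8, plus 2-hour gap → hour 10); task 1 (finishes hour 1, plus 3-hour gap → hour 4). Taking the maximum gives a start of hour 10, and it finishes at 10 + 5 = hour 15.
Task 5 cannot start until task 4 (finishes hour 15); task 3 (finishes hour 8, plus 1-hour gap → hour 9). The controlling bound is hour 15, so task 5 finishes at 15 + 5 = hour 20.
Task 6 waits on task 5 (finishes hour 20, plus 1-hour gap → hour 21); task 4 (finishes hour 15). The latest of these is hour 21, which is the earliest task 6 can start.

21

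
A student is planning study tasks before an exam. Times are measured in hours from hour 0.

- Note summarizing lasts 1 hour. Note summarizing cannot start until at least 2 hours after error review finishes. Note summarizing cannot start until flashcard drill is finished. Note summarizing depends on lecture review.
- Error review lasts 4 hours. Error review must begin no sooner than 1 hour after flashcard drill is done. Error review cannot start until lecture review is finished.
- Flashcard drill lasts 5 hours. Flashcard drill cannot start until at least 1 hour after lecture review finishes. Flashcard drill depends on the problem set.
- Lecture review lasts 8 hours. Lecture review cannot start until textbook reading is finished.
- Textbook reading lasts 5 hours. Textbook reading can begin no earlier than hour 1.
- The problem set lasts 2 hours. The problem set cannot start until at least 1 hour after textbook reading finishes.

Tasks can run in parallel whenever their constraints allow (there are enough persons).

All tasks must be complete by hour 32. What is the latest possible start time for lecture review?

10

Nothing follows note summarizing; the deadline of hour 32 is its only limit. It must start by 32 − 1 = hour 31.
Error review feeds into note summarizing (must start by hour 31, minus 2-hour gap → hour 29); so error review must finish by hour 29 and therefore start by hour 25.
For flashcard drill: error review (must start by hour 25, minus 1-hour gap → hour 24); note summarizing (must start by hour 31). The most restrictive is hour 24; with a 5-hour duration, flashcard drill must start by hour 19.
Lecture review must finish in time for flashcard drill (must start by hour 19, minus 1-hour gap → hour 18); error review (must start by hour 25); note summarizing (must start by hour 31). The tightest is hour 18, so lecture review must start by 18 − 8 = hour 10.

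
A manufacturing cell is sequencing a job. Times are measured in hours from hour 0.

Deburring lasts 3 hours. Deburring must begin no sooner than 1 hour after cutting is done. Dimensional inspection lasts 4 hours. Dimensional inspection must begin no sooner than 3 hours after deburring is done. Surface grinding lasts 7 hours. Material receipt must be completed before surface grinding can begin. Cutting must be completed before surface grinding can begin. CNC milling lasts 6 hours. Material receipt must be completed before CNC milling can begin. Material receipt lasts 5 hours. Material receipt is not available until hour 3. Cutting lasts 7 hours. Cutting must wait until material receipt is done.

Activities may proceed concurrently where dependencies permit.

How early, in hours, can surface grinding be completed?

Material receipt cannot begin until its own release at hour 3. It runs from hour 3 to 3 + 5 = hour 8.
Cutting cannot begin until material receipt (finishes hour 8). It runs from hour 8 to 8 + 7 = hour 15.
Surface grinding has to wait for material receipt (finishes hour 8); cutting (finishes hour 15). The latest of these is hour 15, so surface grinding runs hour 15 to 15 + 7 = hour 22.

22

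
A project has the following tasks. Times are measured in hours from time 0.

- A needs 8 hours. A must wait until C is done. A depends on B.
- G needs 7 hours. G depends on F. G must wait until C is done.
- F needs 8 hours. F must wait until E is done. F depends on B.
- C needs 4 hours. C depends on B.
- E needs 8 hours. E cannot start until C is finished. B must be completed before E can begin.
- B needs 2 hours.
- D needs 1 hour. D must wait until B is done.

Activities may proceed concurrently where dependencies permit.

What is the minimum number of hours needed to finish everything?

B has no prerequisites, so it starts at hour 0 and finishes at hour 2.
After B (finishes hour 2), D can start at hour 2 and finishes at hour 3.
After B (finishes hour 2), C can start at hour 2 and finishes at hour 6.
E needs all of C (finishes hour 6); B (finishes hour 2). That puts its earliest start at hour 6; it finishes at 6 + 8 = hour 14.
F needs all of E (finishes hour 14); B (finishes hour 2). That puts its earliest start at hour 14; it finishes at 14 + 8 = hour 22.
G has to wait for F (finishes hour 22); C (finishes hour 6). The latest of these is hour 22, so G runs hour 22 to 22 + 7 = hour 29.
A has to wait for C (finishes hour 6); B (finishes hour 2). The latest of these is hour 6, so A runs hour 6 to 6 + 8 = hour 14.
All tasks are finished once the last one completes. Finish times: A at 14, B at 2, C at 6, D at 3, E at 14, F at 22, G at 29. The latest is hour 29.

29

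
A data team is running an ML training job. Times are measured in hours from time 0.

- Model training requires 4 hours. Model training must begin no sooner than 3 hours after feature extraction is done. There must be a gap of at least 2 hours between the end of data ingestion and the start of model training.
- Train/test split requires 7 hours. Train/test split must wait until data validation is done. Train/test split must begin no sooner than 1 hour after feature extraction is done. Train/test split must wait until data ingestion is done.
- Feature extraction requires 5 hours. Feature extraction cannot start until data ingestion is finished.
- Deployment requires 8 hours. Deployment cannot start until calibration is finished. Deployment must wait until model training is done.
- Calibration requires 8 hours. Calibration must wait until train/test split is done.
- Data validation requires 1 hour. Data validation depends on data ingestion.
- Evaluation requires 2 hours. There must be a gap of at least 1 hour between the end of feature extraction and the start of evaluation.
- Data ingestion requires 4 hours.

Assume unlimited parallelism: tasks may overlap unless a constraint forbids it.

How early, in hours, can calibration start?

17

Nothing blocks data ingestion, so it runs from hour 0 to hour 4.
After data ingestion (finishes hour 4), feature extraction can start at hour 4 and finishes at hour 9.
After data ingestion (finishes hour 4), data validation can start at hour 4 and finishes at hour 5.
For train/test split: data validation (finishes hour 5); feature extraction (finishes hour 9, plus 1-hour gap → hour 10); data ingestion (finishes hour 4). Taking the maximum gives a start of hour 10, and it finishes at 10 + 7 = hour 17.
Calibration waits on train/test split (finishes hour 17), so the earliest it can start is hour 17.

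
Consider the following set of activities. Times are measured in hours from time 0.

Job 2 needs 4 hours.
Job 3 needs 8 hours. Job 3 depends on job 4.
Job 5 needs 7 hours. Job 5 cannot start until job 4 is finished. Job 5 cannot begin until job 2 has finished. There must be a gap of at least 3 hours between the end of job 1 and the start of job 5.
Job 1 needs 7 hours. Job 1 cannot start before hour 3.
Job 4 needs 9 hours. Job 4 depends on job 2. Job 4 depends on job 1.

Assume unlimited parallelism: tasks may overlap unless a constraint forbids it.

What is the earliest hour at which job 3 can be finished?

Job 2 has no prerequisites, so it starts at hour 0 and finishes at hour 4.
Job 1 cannot begin until its own release at hour 3. It runs from hour 3 to 3 + 7 = hour 10.
Job 4 cannot start until job 2 (finishes hour 4); job 1 (finishes hour 10). The controlling bound is hour 10, so job 4 finishes at 10 + 9 = hour 19.
After job 4 (finishes hour 19), job 3 can start at hour 19 and finishes at hour 27.

27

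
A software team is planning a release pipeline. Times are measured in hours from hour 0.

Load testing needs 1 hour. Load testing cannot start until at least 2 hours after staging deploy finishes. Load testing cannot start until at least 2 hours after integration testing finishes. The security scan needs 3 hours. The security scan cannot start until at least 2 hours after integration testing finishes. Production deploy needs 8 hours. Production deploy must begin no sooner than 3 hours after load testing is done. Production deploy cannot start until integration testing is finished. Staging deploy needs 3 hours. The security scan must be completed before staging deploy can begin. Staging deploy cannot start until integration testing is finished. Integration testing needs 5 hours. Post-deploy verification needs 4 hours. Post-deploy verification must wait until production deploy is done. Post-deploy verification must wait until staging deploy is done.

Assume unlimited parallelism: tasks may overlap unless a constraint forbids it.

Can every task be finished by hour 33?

Yes

Nothing blocks integration testing, so it runs from hour 0 to hour 5.
The security scan cannot begin until integration testing (finishes hour 5, plus 2-hour gap → hour 7). It runs from hour 7 to 7 + 3 = hour 10.
Staging deploy cannot start until the security scan (finishes hour 10); integration testing (finishes hour 5). The controlling bound is hour 10, so staging deploy finishes at 10 + 3 = hour 13.
Load testing needs all of staging deploy (finishes hour 13, plus 2-hour gap → hour 15); integration testing (finishes hour 5, plus 2-hour gap → hour 7). That puts its earliest start at hour 15; it finishes at 15 + 1 = hour 16.
Production deploy cannot start until load testing (finishes hour 16, plus 3-hour gap → hour 19); integration testing (finishes hour 5). The controlling bound is hour 19, so production deploy finishes at 19 + 8 = hour 27.
Post-deploy verification needs all of production deploy (finishes hour 27); staging deploy (finishes hour 13). That puts its earliest start at hour 27; it finishes at 27 + 4 = hour 31.
Every task is finished by hour 31, which is no later than the deadline of 33, so the schedule is feasible.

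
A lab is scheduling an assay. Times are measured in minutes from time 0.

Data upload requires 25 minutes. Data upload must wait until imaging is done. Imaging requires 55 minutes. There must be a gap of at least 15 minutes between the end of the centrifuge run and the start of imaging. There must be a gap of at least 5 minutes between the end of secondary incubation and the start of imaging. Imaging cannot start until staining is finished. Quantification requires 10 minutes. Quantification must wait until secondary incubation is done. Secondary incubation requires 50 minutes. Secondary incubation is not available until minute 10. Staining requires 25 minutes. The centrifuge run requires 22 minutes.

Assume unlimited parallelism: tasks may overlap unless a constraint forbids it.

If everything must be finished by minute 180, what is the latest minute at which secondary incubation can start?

45

Data upload has no dependents, so it just needs to finish by minute 180. Starting by 180 − 25 = minute 155 achieves that.
Since data upload (must start by minute 155) depends on it, imaging must finish by minute 155. Backing off its 55-minute duration gives a latest start of minute 100.
Quantification has no dependents, so it just needs to finish by minute 180. Starting by 180 − 10 = minute 170 achieves that.
Secondary incubation must finish in time for imaging (must start by minute 100, minus 5-minute gap → minute 95); quantification (must start by minute 170). The tightest is minute 95, so secondary incubation must start by 95 − 50 = minute 45.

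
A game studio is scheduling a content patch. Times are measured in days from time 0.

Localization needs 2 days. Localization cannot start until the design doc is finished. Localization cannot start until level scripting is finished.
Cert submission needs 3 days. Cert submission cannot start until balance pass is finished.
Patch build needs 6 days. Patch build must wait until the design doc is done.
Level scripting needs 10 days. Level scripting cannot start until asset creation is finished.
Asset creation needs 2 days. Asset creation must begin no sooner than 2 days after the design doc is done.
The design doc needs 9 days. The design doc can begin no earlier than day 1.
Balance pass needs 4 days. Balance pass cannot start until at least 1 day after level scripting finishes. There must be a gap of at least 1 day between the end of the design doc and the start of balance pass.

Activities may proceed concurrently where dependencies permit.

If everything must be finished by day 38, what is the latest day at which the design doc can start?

7

Nothing follows cert submission; the deadline of day 38 is its only limit. It must start by 38 − 3 = day 35.
Since cert submission (must start by day 35) depends on it, balance pass must finish by day 35. Backing off its 4-day duration gives a latest start of day 31.
Nothing follows localization; the deadline of day 38 is its only limit. It must start by 38 − 2 = day 36.
Level scripting has several dependents: balance pass (must start by day 31, minus 1-day gap → day 30); localization (must start by day 36). The earliest of those limits is day 30, so level scripting must start by 30 − 10 = day 20.
Asset creation must finish before level scripting (must start by day 20). With a 2-day duration, asset creation must start by 20 − 2 = day 18.
Patch build has no dependents, so it just needs to finish by day 38. Starting by 38 − 6 = day 32 achieves that.
The design doc has several dependents: asset creation (must start by day 18, minus 2-day gap → day 16); balance pass (must start by day 31, minus 1-day gap → day 30); localization (must start by day 36); patch build (must start by day 32). The earliest of those limits is day 16, so the design doc must start by 16 − 9 = day 7.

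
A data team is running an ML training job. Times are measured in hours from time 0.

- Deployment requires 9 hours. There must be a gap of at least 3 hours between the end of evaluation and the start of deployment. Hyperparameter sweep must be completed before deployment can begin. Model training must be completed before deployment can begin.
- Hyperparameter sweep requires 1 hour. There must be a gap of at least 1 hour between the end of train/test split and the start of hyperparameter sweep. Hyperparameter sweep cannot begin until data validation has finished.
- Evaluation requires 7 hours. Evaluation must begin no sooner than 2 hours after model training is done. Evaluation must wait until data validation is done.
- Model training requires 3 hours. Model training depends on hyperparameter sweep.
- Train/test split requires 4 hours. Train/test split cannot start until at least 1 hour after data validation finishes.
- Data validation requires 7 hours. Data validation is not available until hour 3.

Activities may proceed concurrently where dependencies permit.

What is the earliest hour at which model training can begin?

17

After its own release at hour 3, data validation can start at hour 3 and finishes at hour 10.
Train/test split waits on data validation (finishes hour 10, plus 1-hour gap → hour 11), so it starts at hour 11 and finishes at 11 + 4 = hour 15.
Hyperparameter sweep cannot start until train/test split (finishes hour 15, plus 1-hour gap → hour 16); data validation (finishes hour 10). The controlling bound is hour 16, so hyperparameter sweep finishes at 16 + 1 = hour 17.
Model training waits on hyperparameter sweep (finishes hour 17), so the earliest it can start is hour 17.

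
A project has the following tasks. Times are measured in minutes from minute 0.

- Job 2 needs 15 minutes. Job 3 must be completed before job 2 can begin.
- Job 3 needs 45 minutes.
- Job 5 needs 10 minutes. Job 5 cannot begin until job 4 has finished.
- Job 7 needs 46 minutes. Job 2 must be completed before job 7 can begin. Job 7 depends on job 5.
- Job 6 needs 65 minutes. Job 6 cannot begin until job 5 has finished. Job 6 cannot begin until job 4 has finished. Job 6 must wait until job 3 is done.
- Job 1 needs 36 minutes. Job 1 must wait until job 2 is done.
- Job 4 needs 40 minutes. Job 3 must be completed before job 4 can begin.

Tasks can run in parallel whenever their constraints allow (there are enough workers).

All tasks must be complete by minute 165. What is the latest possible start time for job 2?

104

Job 1 must finish by minute 165; it takes 36 minutes, so it must start by 165 − 36 = minute 129.
Job 7 has no dependents, so it just needs to finish by minute 165. Starting by 165 − 46 = minute 119 achieves that.
Job 2 feeds job 1 (must start by minute 129); job 7 (must start by minute 119). Taking the minimum, job 2 must finish by minute 119 and start by 119 − 15 = minute 104.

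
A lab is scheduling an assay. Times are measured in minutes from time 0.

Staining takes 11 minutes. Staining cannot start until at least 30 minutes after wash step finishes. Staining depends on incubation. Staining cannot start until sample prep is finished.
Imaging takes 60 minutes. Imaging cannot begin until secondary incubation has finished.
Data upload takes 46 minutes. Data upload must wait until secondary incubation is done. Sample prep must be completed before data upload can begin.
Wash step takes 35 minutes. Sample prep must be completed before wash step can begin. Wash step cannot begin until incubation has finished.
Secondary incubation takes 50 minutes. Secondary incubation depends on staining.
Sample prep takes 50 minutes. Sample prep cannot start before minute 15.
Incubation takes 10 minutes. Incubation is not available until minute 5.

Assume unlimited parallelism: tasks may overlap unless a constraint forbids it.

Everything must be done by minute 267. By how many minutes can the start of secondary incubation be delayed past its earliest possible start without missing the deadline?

16

After its own release at minute 5, incubation can start at minute 5 and finishes at minute 15.
Sample prep cannot begin until its own release at minute 15. It runs from minute 15 to 15 + 50 = minute 65.
Wash step needs all of sample prep (finishes minute 65); incubation (finishes minute 15). That puts its earliest start at minute 65; it finishes at 65 + 35 = minute 100.
Staining has to wait for wash step (finishes minute 100, plus 30-minute gap → minute 130); incubation (finishes minute 15); sample prep (finishes minute 65). The latest of these is minute 130, so staining runs minute 130 to 130 + 11 = minute 141.
After staining (finishes minute 141), secondary incubation can start at minute 141 and finishes at minute 191.

Working backward from the deadline:
Imaging must finish by minute 267; it takes 60 minutes, so it must start by 267 − 60 = minute 207.
Data upload has no dependents, so it just needs to finish by minute 267. Starting by 267 − 46 = minute 221 achieves that.
For secondary incubation: imaging (must start by minute 207); data upload (must start by minute 221). The most restrictive is minute 207; with a 50-minute duration, secondary incubation must start by minute 157.
So secondary incubation can start as early as minute 141 and as late as minute 157, giving 157 − 141 = 16 minutes of slack.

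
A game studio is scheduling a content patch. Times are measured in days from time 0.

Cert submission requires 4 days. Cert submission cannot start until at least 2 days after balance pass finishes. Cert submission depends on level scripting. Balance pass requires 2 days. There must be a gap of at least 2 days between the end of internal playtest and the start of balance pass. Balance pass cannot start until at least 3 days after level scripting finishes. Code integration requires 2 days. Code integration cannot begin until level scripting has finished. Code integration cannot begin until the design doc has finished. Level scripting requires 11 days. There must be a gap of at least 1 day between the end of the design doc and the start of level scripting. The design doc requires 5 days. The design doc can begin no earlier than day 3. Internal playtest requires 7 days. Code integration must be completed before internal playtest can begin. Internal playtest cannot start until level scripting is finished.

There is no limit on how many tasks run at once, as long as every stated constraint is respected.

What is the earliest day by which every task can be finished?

The design doc waits on its own release at day 3, so it starts at day 3 and finishes at 3 + 5 = day 8.
Level scripting waits on the design doc (finishes day 8, plus 1-day gap → day 9), so it starts at day 9 and finishes at 9 + 11 = day 20.
For code integration: level scripting (finishes day 20); the design doc (finishes day 8). Taking the maximum gives a start of day 20, and it finishes at 20 + 2 = day 22.
Internal playtest needs all of code integration (finishes day 22); level scripting (finishes day 20). That puts its earliest start at day 22; it finishes at 22 + 7 = day 29.
Balance pass cannot start until internal playtest (finishes day 29, plus 2-day gap → day 31); level scripting (finishes day 20, plus 3-day gap → day 23). The controlling bound is day 31, so balance pass finishes at 31 + 2 = day 33.
Cert submission has to wait for balance pass (finishes day 33, plus 2-day gap → day 35); level scripting (finishes day 20). The latest of these is day 35, so cert submission runs day 35 to 35 + 4 = day 39.
All tasks are finished once the last one completes. Finish times: The design doc at 8, Level scripting at 20, Code integration at 22, Internal playtest at 29, Balance pass at 33, Cert submission at 39. The latest is day 39.

39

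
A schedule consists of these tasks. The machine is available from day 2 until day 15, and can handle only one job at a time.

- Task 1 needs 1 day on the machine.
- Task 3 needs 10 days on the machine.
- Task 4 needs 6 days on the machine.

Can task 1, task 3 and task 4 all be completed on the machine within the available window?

No

The machine window is 15 − 2 = 13 days.
Running back to back, the jobs need 1 + 10 + 6 = 17 days on the machine.
Since 17 > 13, they cannot all fit.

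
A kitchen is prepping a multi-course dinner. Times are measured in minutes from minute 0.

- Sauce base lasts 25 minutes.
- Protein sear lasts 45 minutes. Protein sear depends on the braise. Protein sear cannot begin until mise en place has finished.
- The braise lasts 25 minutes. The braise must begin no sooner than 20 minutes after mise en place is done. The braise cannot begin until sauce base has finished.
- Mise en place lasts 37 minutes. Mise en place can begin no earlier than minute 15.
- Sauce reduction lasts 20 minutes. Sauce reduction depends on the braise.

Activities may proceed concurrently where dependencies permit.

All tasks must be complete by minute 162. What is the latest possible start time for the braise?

Protein sear must finish by minute 162; it takes 45 minutes, so it must start by 162 − 45 = minute 117.
To finish by minute 162, sauce reduction (duration 20) must start no later than minute 142.
The braise has several dependents: protein sear (must start by minute 117); sauce reduction (must start by minute 142). The earliest of those limits is minute 117, so the braise must start by 117 − 25 = minute 92.

92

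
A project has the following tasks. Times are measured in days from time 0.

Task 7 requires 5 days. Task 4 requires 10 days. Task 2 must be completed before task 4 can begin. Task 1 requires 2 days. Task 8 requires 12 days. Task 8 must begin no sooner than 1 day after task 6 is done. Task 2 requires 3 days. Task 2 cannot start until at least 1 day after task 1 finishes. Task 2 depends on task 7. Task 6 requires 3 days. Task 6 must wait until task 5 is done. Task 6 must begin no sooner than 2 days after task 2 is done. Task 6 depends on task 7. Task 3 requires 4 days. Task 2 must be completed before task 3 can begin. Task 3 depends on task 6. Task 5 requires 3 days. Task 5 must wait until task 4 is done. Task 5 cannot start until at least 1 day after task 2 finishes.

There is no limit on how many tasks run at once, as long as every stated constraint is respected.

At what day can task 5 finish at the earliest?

Task 7 has no prerequisites, so it starts at day 0 and finishes at day 5.
Nothing blocks task 1, so it runs from day 0 to day 2.
Task 2 needs all of task 1 (finishes day 2, plus 1-day gap → day 3); task 7 (finishes day 5). That puts its earliest start at day 5; it finishes at 5 + 3 = day 8.
After task 2 (finishes day 8), task 4 can start at day 8 and finishes at day 18.
Task 5 has to wait for task 4 (finishes day 18); task 2 (finishes day 8, plus 1-day gap → day 9). The latest of these is day 18, so task 5 runs day 18 to 18 + 3 = day 21.

21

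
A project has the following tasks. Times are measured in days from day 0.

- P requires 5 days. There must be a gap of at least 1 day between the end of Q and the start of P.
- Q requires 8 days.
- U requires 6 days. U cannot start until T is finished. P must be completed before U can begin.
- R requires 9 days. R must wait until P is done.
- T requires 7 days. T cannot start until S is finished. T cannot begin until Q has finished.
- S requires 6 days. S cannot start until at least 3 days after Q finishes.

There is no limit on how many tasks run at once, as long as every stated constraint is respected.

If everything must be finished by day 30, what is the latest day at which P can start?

R has no dependents, so it just needs to finish by day 30. Starting by 30 − 9 = day 21 achieves that.
To finish by day 30, U (duration 6) must start no later than day 24.
P must finish in time for R (must start by day 21); U (must start by day 24). The tightest is day 21, so P must start by 21 − 5 = day 16.

16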